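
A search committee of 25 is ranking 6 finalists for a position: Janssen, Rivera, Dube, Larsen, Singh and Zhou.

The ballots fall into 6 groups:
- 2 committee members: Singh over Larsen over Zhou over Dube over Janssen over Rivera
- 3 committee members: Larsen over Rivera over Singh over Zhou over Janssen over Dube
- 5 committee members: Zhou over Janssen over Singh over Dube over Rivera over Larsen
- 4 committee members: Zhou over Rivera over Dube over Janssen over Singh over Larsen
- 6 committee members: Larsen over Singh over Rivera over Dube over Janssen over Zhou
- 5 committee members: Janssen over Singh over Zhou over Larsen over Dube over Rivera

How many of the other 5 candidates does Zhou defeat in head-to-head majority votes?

4

Zhou against each rival (25 committee members):
Zhou vs Janssen: Zhou, 14–11.
Zhou vs Rivera: Zhou wins 16–9.
Zhou vs Dube: Zhou wins 19–6.
Zhou–Larsen: Zhou 14–11.
Zhou vs Singh: Zhou is ranked higher on 5+4 = 9 ballots, Singh on 16. Singh wins 16–9.
Zhou beats Janssen, Rivera, Dube, Larsen; loses to Singh — 4 pairwise wins.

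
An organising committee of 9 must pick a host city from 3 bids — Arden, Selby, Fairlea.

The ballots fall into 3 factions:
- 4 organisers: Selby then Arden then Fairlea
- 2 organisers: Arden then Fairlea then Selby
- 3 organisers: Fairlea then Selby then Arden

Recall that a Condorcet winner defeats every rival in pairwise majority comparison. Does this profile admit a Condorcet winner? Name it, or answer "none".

Head-to-head results (9 organisers):
Arden vs Selby: Arden preferred on 2 ballots; Selby wins 7–2.
Arden vs Fairlea: 6 to 3, Arden.
Selby vs Fairlea: 4 for Selby, 5 for Fairlea — Fairlea by 5–4.
Every city loses at least once (Arden loses to Selby; Selby loses to Fairlea; Fairlea loses to Arden). The majority relation contains the cycle Arden → Fairlea → Selby → Arden, so there is no Condorcet winner.

none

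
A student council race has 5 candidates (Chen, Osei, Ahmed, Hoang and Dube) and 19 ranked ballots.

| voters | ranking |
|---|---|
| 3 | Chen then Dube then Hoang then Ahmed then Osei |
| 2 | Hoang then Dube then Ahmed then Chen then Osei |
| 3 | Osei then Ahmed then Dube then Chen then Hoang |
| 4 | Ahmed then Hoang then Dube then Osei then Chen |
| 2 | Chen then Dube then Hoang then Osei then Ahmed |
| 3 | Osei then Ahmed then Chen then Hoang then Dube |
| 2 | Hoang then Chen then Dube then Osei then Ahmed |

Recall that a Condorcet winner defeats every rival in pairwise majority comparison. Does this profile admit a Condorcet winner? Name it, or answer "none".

Check each pair by majority over 19 ballots:
Chen–Osei: Osei 10–9.
Chen–Ahmed: Ahmed 12–7.
Chen vs Hoang: Chen, 11–8.
Chen vs Dube: Chen, 10–9.
Osei–Ahmed: Osei 10–9.
Osei vs Hoang: Hoang wins 13–6.
Osei–Dube: Dube 13–6.
Ahmed–Hoang: Ahmed 10–9.
Ahmed–Dube: Ahmed 10–9.
Hoang–Dube: Hoang 11–8.
Each candidate drops at least one matchup (Chen loses to Osei; Osei loses to Hoang; Ahmed loses to Osei; Hoang loses to Chen; Dube loses to Chen); the cycle Chen → Hoang → Osei → Chen rules out a Condorcet winner.

none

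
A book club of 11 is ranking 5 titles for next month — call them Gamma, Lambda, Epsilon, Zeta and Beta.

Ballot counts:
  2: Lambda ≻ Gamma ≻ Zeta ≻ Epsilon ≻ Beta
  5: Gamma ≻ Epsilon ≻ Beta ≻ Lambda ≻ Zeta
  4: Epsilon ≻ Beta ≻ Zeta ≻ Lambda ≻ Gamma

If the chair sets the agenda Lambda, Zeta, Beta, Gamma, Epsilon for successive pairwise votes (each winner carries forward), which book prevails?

Gamma

Round 1: Lambda vs Zeta — 7–4, Lambda advances.
Round 2: Lambda vs Beta — 2–9, Beta advances.
Round 3: Beta vs Gamma — 4–7, Gamma advances.
Round 4: Gamma vs Epsilon — 7–4, Gamma advances.
Gamma survives the agenda.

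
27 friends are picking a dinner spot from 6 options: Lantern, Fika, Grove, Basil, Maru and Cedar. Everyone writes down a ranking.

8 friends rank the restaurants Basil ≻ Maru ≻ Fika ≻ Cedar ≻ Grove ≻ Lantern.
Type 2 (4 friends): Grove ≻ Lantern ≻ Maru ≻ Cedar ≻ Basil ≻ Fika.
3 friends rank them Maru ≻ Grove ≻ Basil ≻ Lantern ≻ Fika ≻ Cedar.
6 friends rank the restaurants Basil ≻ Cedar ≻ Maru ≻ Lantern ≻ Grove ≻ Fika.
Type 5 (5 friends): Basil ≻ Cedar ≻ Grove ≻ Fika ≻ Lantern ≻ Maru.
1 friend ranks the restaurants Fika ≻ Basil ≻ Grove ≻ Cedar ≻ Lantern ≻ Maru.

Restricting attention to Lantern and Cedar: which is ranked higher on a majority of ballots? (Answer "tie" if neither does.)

Cedar

Ballots ranking Lantern above Cedar: 4 + 3 = 7.
Ballots ranking Cedar above Lantern: 27 − 7 = 20.
Cedar wins the head-to-head 20–7.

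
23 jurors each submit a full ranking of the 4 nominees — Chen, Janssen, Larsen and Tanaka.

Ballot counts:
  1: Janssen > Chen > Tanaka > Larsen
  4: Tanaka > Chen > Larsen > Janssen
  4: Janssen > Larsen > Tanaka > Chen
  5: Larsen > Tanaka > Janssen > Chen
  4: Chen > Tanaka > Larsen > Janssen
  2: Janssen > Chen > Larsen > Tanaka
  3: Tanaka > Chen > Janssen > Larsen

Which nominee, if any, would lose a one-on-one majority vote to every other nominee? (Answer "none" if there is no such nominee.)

Head-to-head results (23 jurors):
Chen–Janssen: Janssen 12–11.
Chen vs Larsen: Chen, 14–9.
Chen vs Tanaka: Tanaka, 16–7.
Janssen vs Larsen: 10 to 13, Larsen.
Janssen vs Tanaka: Tanaka, 16–7.
Larsen–Tanaka: Tanaka 12–11.
Every nominee wins at least one matchup (Chen beats Larsen; Janssen beats Chen; Larsen beats Janssen; Tanaka beats Chen), so there is no Condorcet loser.

none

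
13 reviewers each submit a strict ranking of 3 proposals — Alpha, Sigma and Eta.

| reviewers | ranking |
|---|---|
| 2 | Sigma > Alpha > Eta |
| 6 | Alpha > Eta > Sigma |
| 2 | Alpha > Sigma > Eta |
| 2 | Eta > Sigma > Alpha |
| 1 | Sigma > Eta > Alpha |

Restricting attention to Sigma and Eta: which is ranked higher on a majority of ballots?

Ballots ranking Sigma above Eta: 2 + 2 + 1 = 5.
Ballots ranking Eta above Sigma: 13 − 5 = 8.
Eta wins the head-to-head 8–5.

Eta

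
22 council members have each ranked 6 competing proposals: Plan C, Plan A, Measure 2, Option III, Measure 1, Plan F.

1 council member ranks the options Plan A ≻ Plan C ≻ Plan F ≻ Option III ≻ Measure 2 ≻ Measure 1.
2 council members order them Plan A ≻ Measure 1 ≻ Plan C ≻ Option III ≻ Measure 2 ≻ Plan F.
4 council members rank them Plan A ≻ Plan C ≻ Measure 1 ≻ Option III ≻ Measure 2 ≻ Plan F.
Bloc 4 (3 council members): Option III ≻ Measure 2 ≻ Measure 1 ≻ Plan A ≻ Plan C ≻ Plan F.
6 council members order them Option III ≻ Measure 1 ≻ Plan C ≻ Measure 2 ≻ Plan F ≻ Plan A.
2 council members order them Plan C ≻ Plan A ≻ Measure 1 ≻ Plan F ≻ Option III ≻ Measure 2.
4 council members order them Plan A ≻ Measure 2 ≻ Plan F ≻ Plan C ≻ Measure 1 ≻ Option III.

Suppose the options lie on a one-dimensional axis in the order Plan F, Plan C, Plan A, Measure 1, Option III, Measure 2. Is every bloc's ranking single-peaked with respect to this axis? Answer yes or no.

no

Axis positions: Plan F=1, Plan C=2, Plan A=3, Measure 1=4, Option III=5, Measure 2=6.
Bloc 1: ranking walks positions 3-2-1-5-6-4; Option III is ranked above Measure 1 even though Measure 1 lies between Option III and the peak Plan A on the axis — preferences dip and rise again. Not single-peaked.
Bloc 2 (peak Plan A at position 3): ranking walks positions 3-4-2-5-6-1, expanding outward from the peak — single-peaked.
Bloc 3 (peak Plan A at position 3): ranking walks positions 3-2-4-5-6-1, expanding outward from the peak — single-peaked.
Bloc 4 (peak Option III at position 5): ranking walks positions 5-6-4-3-2-1, expanding outward from the peak — single-peaked.
Bloc 5: ranking walks positions 5-4-2-6-1-3; Plan C is ranked above Plan A even though Plan A lies between Plan C and the peak Option III on the axis — preferences dip and rise again. Not single-peaked.
Bloc 6 (peak Plan C at position 2): ranking walks positions 2-3-4-1-5-6, expanding outward from the peak — single-peaked.
Bloc 7: ranking walks positions 3-6-1-2-4-5; Measure 2 is ranked above Measure 1 even though Measure 1 lies between Measure 2 and the peak Plan A on the axis — preferences dip and rise again. Not single-peaked.
Bloc 1 violates single-peakedness, so the profile is not single-peaked on this axis.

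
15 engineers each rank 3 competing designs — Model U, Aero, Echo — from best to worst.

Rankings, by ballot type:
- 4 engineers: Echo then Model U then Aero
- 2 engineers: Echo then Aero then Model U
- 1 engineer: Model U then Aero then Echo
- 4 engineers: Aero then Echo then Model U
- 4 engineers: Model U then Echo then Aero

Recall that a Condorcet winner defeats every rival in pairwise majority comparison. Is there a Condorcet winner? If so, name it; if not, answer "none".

Echo

Head-to-head results (15 engineers):
Model U vs Aero: Model U wins 9–6.
Model U–Echo: Echo 10–5.
Aero–Echo: Echo 10–5.
Echo wins every pairwise contest, so Echo is the Condorcet winner.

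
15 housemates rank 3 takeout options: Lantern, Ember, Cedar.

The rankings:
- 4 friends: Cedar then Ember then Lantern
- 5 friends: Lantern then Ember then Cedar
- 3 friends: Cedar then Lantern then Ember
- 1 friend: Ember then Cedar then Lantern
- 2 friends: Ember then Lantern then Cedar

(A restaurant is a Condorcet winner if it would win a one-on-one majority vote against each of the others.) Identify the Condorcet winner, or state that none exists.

none

Check each pair by majority over 15 ballots:
Lantern vs Ember: Lantern wins 8–7.
Lantern vs Cedar: 7 to 8, Cedar.
Ember vs Cedar: Ember is ranked higher on 5+1+2 = 8 ballots, Cedar on 7. Ember wins 8–7.
Each restaurant drops at least one matchup (Lantern loses to Cedar; Ember loses to Lantern; Cedar loses to Ember); the cycle Lantern → Ember → Cedar → Lantern rules out a Condorcet winner.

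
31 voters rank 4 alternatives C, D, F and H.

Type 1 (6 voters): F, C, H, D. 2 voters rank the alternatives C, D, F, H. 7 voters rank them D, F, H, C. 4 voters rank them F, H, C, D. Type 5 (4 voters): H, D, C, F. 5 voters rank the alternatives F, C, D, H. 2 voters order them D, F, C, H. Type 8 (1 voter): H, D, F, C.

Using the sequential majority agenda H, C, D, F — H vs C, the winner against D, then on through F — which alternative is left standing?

Round 1: H vs C — 16–15, H advances.
Round 2: H vs D — 15–16, D advances.
Round 3: D vs F — 16–15, D advances.
D survives the agenda.

D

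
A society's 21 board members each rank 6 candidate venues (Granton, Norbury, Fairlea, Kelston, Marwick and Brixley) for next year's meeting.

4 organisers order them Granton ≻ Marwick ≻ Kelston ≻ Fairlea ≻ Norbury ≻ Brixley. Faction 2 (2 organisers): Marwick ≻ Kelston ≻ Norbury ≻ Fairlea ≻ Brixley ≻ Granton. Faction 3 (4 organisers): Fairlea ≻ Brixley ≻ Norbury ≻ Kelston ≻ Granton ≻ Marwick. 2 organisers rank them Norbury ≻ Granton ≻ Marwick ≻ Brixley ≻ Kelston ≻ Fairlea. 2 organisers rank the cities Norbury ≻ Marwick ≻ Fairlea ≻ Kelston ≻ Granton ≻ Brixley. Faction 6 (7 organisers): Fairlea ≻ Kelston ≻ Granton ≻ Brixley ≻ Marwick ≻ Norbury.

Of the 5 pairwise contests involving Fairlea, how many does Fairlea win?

Fairlea against each rival (21 organisers):
Fairlea vs Granton: Fairlea preferred on 2+4+2+7 = 15 ballots; Fairlea wins 15–6.
Fairlea vs Norbury: Fairlea preferred on 4+4+7 = 15 ballots; Fairlea wins 15–6.
Fairlea vs Kelston: Fairlea wins 13–8.
Fairlea–Marwick: Fairlea 11–10.
Fairlea vs Brixley: Fairlea is ranked higher on 4+2+4+2+7 = 19 ballots, Brixley on 2. Fairlea wins 19–2.
Fairlea beats Granton, Norbury, Kelston, Marwick, Brixley — 5 pairwise wins.

5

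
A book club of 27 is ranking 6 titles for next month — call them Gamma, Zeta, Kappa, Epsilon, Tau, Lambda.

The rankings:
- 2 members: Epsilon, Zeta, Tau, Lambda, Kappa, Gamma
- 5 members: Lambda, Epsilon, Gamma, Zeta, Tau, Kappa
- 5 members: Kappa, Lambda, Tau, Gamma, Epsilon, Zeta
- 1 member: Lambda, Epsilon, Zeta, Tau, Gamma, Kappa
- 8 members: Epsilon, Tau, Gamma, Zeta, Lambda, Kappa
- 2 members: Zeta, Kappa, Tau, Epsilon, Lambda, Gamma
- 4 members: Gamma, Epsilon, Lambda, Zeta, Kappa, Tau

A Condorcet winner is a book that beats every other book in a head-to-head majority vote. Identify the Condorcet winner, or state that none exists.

Epsilon

Pairwise majorities:
Gamma vs Zeta: Gamma, 22–5.
Gamma–Kappa: Gamma 18–9.
Gamma vs Epsilon: Epsilon, 18–9.
Gamma vs Tau: Tau wins 18–9.
Gamma vs Lambda: Lambda wins 15–12.
Zeta vs Kappa: Zeta wins 22–5.
Zeta vs Epsilon: Epsilon wins 25–2.
Zeta vs Tau: Zeta wins 14–13.
Zeta–Lambda: Lambda 15–12.
Kappa–Epsilon: Epsilon 20–7.
Kappa vs Tau: Tau, 16–11.
Kappa–Lambda: Lambda 20–7.
Epsilon vs Tau: Epsilon, 20–7.
Epsilon–Lambda: Epsilon 16–11.
Tau vs Lambda: Lambda wins 15–12.
Epsilon beats each of Gamma, Zeta, Kappa, Tau, Lambda — Epsilon is the Condorcet winner.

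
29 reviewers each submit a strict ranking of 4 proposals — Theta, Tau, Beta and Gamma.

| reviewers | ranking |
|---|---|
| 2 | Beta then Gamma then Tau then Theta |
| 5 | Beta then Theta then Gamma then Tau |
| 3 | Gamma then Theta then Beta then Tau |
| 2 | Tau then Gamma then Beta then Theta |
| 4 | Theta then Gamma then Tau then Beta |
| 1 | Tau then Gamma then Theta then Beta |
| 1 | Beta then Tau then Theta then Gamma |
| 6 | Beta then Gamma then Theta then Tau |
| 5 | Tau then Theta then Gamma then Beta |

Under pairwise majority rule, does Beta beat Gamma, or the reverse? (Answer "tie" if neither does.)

Ballots ranking Beta above Gamma: 2 + 5 + 1 + 6 = 14.
Ballots ranking Gamma above Beta: 29 − 14 = 15.
Gamma wins the head-to-head 15–14.

Gamma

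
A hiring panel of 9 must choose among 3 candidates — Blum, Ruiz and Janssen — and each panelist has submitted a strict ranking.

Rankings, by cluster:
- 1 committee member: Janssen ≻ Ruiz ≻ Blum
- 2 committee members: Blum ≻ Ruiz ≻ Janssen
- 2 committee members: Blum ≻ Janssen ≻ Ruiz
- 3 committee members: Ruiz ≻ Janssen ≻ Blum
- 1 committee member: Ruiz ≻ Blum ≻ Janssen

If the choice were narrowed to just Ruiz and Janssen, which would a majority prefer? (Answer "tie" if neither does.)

Ballots ranking Ruiz above Janssen: 2 + 3 + 1 = 6.
Ballots ranking Janssen above Ruiz: 9 − 6 = 3.
Ruiz wins the head-to-head 6–3.

Ruiz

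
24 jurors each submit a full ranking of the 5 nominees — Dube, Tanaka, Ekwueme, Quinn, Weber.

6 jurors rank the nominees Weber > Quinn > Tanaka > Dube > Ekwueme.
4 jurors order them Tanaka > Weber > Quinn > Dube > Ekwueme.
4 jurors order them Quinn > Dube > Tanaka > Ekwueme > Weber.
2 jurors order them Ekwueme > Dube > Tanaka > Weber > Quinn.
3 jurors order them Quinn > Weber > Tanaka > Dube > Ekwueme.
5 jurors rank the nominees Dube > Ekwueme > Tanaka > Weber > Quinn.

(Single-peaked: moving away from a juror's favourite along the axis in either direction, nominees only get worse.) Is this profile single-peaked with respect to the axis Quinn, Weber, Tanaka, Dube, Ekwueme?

Axis positions: Quinn=1, Weber=2, Tanaka=3, Dube=4, Ekwueme=5.
Type 1 (peak Weber at position 2): ranking walks positions 2-1-3-4-5, expanding outward from the peak — single-peaked.
Type 2 (peak Tanaka at position 3): ranking walks positions 3-2-1-4-5, expanding outward from the peak — single-peaked.
Type 3: ranking walks positions 1-4-3-5-2; Dube is ranked above Weber even though Weber lies between Dube and the peak Quinn on the axis — preferences dip and rise again. Not single-peaked.
Type 4 (peak Ekwueme at position 5): ranking walks positions 5-4-3-2-1, expanding outward from the peak — single-peaked.
Type 5 (peak Quinn at position 1): ranking walks positions 1-2-3-4-5, expanding outward from the peak — single-peaked.
Type 6 (peak Dube at position 4): ranking walks positions 4-5-3-2-1, expanding outward from the peak — single-peaked.
Type 3 violates single-peakedness, so the profile is not single-peaked on this axis.

no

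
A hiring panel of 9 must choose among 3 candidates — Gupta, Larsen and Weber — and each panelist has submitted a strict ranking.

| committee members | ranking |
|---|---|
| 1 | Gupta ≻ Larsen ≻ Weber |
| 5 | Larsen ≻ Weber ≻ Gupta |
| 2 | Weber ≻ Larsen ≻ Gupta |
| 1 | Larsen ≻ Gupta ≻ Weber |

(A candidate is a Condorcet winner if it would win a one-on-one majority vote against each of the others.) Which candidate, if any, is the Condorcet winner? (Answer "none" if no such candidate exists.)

Larsen

Head-to-head results (9 committee members):
Gupta vs Larsen: 1 for Gupta, 8 for Larsen — Larsen by 8–1.
Gupta vs Weber: Gupta preferred on 1+1 = 2 ballots; Weber wins 7–2.
Larsen vs Weber: Larsen preferred on 1+5+1 = 7 ballots; Larsen wins 7–2.
Larsen defeats every rival head-to-head and is the Condorcet winner.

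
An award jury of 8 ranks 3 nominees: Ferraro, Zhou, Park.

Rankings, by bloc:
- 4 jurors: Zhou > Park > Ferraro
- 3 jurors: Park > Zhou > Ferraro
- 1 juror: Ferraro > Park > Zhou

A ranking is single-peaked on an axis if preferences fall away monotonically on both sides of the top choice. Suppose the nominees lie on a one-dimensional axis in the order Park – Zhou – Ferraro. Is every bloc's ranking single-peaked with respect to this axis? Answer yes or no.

Axis positions: Park=1, Zhou=2, Ferraro=3.
Bloc 1 (peak Zhou at position 2): ranking walks positions 2-1-3, expanding outward from the peak — single-peaked.
Bloc 2 (peak Park at position 1): ranking walks positions 1-2-3, expanding outward from the peak — single-peaked.
Bloc 3: ranking walks positions 3-1-2; Park is ranked above Zhou even though Zhou lies between Park and the peak Ferraro on the axis — preferences dip and rise again. Not single-peaked.
Bloc 3 violates single-peakedness, so the profile is not single-peaked on this axis.

no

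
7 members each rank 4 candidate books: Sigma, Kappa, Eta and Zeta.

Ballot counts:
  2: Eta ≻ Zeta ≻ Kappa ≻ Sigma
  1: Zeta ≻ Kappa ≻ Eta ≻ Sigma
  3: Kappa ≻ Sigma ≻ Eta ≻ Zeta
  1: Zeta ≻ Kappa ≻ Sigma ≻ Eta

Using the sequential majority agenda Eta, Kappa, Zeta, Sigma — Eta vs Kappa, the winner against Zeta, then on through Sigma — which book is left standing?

Zeta

Round 1: Eta vs Kappa — 2–5, Kappa advances.
Round 2: Kappa vs Zeta — 3–4, Zeta advances.
Round 3: Zeta vs Sigma — 4–3, Zeta advances.
The agenda winner is Zeta.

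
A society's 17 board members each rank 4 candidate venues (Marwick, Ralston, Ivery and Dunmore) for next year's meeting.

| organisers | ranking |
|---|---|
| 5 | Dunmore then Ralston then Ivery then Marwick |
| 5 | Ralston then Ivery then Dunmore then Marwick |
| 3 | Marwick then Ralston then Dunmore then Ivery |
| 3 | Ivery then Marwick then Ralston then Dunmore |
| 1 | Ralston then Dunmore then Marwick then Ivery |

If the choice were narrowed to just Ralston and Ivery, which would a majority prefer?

Ballots ranking Ralston above Ivery: 5 + 5 + 3 + 1 = 14.
Ballots ranking Ivery above Ralston: 17 − 14 = 3.
Ralston wins the head-to-head 14–3.

Ralston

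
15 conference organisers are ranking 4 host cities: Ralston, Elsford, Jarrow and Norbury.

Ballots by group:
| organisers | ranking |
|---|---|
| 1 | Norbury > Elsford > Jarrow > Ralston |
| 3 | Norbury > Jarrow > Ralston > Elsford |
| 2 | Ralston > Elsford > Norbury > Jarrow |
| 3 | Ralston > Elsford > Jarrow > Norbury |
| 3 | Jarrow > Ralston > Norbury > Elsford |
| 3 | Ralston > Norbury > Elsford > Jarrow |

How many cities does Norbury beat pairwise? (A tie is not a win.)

Norbury against each rival (15 organisers):
Norbury vs Ralston: Ralston wins 11–4.
Norbury–Elsford: Norbury 10–5.
Norbury vs Jarrow: Norbury, 9–6.
Norbury beats Elsford, Jarrow; loses to Ralston — 2 pairwise wins.

2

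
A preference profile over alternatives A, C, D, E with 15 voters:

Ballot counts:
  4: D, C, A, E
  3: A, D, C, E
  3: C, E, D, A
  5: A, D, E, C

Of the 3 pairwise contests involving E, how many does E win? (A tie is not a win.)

0

E against each rival (15 voters):
E vs A: A wins 12–3.
E vs C: C wins 10–5.
E vs D: 3 to 12, D.
E beats no one; loses to A, C, D — 0 pairwise wins.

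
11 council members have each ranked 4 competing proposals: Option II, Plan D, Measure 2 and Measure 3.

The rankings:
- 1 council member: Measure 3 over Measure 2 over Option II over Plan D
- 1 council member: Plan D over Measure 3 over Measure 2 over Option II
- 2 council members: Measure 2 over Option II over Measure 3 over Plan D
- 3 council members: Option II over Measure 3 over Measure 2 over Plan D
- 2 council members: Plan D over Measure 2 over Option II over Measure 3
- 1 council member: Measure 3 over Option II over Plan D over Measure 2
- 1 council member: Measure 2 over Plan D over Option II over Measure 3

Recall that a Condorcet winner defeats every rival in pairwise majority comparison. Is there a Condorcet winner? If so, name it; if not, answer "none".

Head-to-head results (11 council members):
Option II vs Plan D: 1+2+3+1 = 7 for Option II, 4 for Plan D — Option II by 7–4.
Option II vs Measure 2: Option II preferred on 3+1 = 4 ballots; Measure 2 wins 7–4.
Option II vs Measure 3: 8 to 3, Option II.
Plan D vs Measure 2: Plan D preferred on 1+2+1 = 4 ballots; Measure 2 wins 7–4.
Plan D vs Measure 3: 1+2+1 = 4 for Plan D, 7 for Measure 3 — Measure 3 by 7–4.
Measure 2 vs Measure 3: Measure 2 preferred on 2+2+1 = 5 ballots; Measure 3 wins 6–5.
No option is unbeaten: Option II loses to Measure 2; Plan D loses to Option II; Measure 2 loses to Measure 3; Measure 3 loses to Option II. In particular Option II → Measure 3 → Measure 2 → Option II is a majority cycle — no Condorcet winner exists.

none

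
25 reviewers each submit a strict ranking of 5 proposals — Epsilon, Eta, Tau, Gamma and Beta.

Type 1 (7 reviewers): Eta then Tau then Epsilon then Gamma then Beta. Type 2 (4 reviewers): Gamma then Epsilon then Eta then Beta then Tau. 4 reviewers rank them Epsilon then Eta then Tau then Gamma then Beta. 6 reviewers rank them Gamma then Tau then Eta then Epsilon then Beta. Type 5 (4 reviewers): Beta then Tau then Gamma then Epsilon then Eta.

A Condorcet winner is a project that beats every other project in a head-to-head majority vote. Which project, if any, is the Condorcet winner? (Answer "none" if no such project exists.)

none

Pairwise majorities:
Epsilon vs Eta: 12 to 13, Eta.
Epsilon vs Tau: 4+4 = 8 for Epsilon, 17 for Tau — Tau by 17–8.
Epsilon vs Gamma: 7+4 = 11 for Epsilon, 14 for Gamma — Gamma by 14–11.
Epsilon vs Beta: 7+4+4+6 = 21 for Epsilon, 4 for Beta — Epsilon by 21–4.
Eta vs Tau: Eta is ranked higher on 7+4+4 = 15 ballots, Tau on 10. Eta wins 15–10.
Eta vs Gamma: Eta preferred on 7+4 = 11 ballots; Gamma wins 14–11.
Eta vs Beta: 7+4+4+6 = 21 for Eta, 4 for Beta — Eta by 21–4.
Tau vs Gamma: 7+4+4 = 15 for Tau, 10 for Gamma — Tau by 15–10.
Tau vs Beta: 7+4+6 = 17 for Tau, 8 for Beta — Tau by 17–8.
Gamma vs Beta: 21 to 4, Gamma.
Every project loses at least once (Epsilon loses to Eta; Eta loses to Gamma; Tau loses to Eta; Gamma loses to Tau; Beta loses to Epsilon). The majority relation contains the cycle Eta → Tau → Gamma → Eta, so there is no Condorcet winner.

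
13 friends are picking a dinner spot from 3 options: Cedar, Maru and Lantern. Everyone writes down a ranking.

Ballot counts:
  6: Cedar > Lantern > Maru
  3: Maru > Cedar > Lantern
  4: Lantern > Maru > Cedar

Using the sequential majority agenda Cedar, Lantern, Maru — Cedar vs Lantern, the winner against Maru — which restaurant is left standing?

Maru

Round 1: Cedar vs Lantern — 9–4, Cedar advances.
Round 2: Cedar vs Maru — 6–7, Maru advances.
The agenda winner is Maru.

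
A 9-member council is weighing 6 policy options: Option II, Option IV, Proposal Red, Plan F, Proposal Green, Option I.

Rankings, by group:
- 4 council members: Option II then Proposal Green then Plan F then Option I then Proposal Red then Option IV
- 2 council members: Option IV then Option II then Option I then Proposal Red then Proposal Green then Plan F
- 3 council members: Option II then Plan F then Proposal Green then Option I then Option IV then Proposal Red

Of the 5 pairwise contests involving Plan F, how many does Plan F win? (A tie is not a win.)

3

Plan F against each rival (9 council members):
Plan F vs Option II: Option II wins 9–0.
Plan F vs Option IV: 7 to 2, Plan F.
Plan F vs Proposal Red: Plan F, 7–2.
Plan F–Proposal Green: Proposal Green 6–3.
Plan F vs Option I: Plan F, 7–2.
Plan F beats Option IV, Proposal Red, Option I; loses to Option II, Proposal Green — 3 pairwise wins.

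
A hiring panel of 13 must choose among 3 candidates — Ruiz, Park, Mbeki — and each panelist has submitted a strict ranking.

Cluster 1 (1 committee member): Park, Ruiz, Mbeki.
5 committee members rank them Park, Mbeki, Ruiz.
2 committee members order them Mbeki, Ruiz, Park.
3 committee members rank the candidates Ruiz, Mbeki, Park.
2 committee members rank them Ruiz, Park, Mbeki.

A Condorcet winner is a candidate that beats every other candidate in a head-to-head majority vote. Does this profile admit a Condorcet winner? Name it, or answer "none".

none

Head-to-head results (13 committee members):
Ruiz vs Park: Ruiz, 7–6.
Ruiz–Mbeki: Mbeki 7–6.
Park vs Mbeki: Park wins 8–5.
No candidate is unbeaten: Ruiz loses to Mbeki; Park loses to Ruiz; Mbeki loses to Park. In particular Ruiz beats Park beats Mbeki beats Ruiz is a majority cycle — no Condorcet winner exists.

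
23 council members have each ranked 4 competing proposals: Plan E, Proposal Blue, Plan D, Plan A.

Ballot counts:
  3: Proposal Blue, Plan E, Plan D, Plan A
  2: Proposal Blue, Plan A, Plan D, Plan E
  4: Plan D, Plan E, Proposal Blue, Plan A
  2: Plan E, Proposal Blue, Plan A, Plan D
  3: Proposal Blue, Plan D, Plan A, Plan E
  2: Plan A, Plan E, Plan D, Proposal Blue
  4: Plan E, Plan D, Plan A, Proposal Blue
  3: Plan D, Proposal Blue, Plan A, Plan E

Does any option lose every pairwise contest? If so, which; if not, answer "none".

Pairwise majorities:
Plan E vs Proposal Blue: Plan E, 12–11.
Plan E–Plan D: Plan D 12–11.
Plan E–Plan A: Plan E 13–10.
Proposal Blue vs Plan D: 10 to 13, Plan D.
Proposal Blue vs Plan A: Proposal Blue wins 17–6.
Plan D vs Plan A: Plan D is ranked higher on 3+4+3+4+3 = 17 ballots, Plan A on 6. Plan D wins 17–6.
Plan A is beaten in every head-to-head and is the Condorcet loser.

Plan A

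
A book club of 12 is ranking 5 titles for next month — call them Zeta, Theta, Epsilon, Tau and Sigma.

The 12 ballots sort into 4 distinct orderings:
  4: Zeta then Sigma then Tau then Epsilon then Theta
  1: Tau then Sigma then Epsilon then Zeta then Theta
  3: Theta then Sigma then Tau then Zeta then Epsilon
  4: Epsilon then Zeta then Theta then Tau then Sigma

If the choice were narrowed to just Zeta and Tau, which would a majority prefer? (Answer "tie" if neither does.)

Ballots ranking Zeta above Tau: 4 + 4 = 8.
Ballots ranking Tau above Zeta: 12 − 8 = 4.
Zeta wins the head-to-head 8–4.

Zeta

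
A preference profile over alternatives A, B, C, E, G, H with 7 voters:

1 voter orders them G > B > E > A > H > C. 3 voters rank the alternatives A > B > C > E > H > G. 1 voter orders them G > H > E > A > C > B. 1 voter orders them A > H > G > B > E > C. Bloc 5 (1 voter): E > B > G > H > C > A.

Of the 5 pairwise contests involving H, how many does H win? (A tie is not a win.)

2

H against each rival (7 voters):
H vs A: H preferred on 1+1 = 2 ballots; A wins 5–2.
H vs B: B, 5–2.
H–C: H 4–3.
H vs E: E wins 5–2.
H vs G: H, 4–3.
H beats C, G; loses to A, B, E — 2 pairwise wins.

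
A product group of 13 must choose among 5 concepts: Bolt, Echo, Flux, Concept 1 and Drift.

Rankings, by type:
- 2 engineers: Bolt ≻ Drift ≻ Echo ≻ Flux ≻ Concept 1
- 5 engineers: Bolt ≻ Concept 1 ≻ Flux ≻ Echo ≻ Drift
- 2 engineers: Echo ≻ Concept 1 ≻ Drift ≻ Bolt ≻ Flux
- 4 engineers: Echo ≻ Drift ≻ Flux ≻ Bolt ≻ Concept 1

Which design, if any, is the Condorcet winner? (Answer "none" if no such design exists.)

Bolt

Check each pair by majority over 13 ballots:
Bolt vs Echo: 7 to 6, Bolt.
Bolt vs Flux: Bolt is ranked higher on 2+5+2 = 9 ballots, Flux on 4. Bolt wins 9–4.
Bolt vs Concept 1: 11 to 2, Bolt.
Bolt vs Drift: 7 to 6, Bolt.
Echo vs Flux: Echo is ranked higher on 2+2+4 = 8 ballots, Flux on 5. Echo wins 8–5.
Echo vs Concept 1: Echo is ranked higher on 2+2+4 = 8 ballots, Concept 1 on 5. Echo wins 8–5.
Echo vs Drift: Echo preferred on 5+2+4 = 11 ballots; Echo wins 11–2.
Flux vs Concept 1: Flux is ranked higher on 2+4 = 6 ballots, Concept 1 on 7. Concept 1 wins 7–6.
Flux vs Drift: 5 to 8, Drift.
Concept 1 vs Drift: Concept 1 preferred on 5+2 = 7 ballots; Concept 1 wins 7–6.
Bolt defeats every rival head-to-head and is the Condorcet winner.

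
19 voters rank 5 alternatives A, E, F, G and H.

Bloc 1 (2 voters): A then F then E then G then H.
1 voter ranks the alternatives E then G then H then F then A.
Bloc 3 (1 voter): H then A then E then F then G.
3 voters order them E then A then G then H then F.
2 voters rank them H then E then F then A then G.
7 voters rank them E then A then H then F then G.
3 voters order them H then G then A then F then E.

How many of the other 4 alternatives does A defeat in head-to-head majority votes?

3

A against each rival (19 voters):
A–E: E 13–6.
A vs F: 16 to 3, A.
A vs G: 2+1+3+2+7 = 15 for A, 4 for G — A by 15–4.
A vs H: 12 to 7, A.
A beats F, G, H; loses to E — 3 pairwise wins.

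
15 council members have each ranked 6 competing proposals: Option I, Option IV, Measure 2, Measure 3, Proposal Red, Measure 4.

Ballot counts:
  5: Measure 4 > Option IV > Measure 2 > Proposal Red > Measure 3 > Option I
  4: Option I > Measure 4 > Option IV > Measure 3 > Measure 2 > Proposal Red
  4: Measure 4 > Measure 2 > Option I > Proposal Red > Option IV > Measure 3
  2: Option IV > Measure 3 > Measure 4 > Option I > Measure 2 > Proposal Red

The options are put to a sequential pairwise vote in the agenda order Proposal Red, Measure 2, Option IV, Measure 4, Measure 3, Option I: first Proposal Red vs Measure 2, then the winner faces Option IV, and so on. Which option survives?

Measure 4

Round 1: Proposal Red vs Measure 2 — 0–15, Measure 2 advances.
Round 2: Measure 2 vs Option IV — 4–11, Option IV advances.
Round 3: Option IV vs Measure 4 — 2–13, Measure 4 advances.
Round 4: Measure 4 vs Measure 3 — 13–2, Measure 4 advances.
Round 5: Measure 4 vs Option I — 11–4, Measure 4 advances.
The agenda winner is Measure 4.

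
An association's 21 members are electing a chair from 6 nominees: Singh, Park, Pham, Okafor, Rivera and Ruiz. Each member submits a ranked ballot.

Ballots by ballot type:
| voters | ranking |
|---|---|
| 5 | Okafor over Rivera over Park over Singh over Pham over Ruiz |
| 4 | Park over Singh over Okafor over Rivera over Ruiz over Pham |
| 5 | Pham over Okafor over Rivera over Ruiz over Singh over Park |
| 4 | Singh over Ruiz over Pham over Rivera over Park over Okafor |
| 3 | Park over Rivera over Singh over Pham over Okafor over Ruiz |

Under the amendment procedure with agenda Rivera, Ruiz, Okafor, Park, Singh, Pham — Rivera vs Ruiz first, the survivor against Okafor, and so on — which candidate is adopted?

Park

Round 1: Rivera vs Ruiz — 17–4, Rivera advances.
Round 2: Rivera vs Okafor — 7–14, Okafor advances.
Round 3: Okafor vs Park — 10–11, Park advances.
Round 4: Park vs Singh — 12–9, Park advances.
Round 5: Park vs Pham — 12–9, Park advances.
The agenda winner is Park.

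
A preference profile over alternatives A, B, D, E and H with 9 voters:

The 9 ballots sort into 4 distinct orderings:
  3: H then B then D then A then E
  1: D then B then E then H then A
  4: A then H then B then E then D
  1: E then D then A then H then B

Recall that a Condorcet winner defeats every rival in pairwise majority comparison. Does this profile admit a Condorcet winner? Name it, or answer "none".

Pairwise majorities:
A vs B: A preferred on 4+1 = 5 ballots; A wins 5–4.
A vs D: 4 to 5, D.
A vs E: A wins 7–2.
A vs H: A preferred on 4+1 = 5 ballots; A wins 5–4.
B vs D: B preferred on 3+4 = 7 ballots; B wins 7–2.
B vs E: 3+1+4 = 8 for B, 1 for E — B by 8–1.
B–H: H 8–1.
D vs E: D is ranked higher on 3+1 = 4 ballots, E on 5. E wins 5–4.
D vs H: D preferred on 1+1 = 2 ballots; H wins 7–2.
E vs H: H, 7–2.
Every alternative loses at least once (A loses to D; B loses to A; D loses to B; E loses to A; H loses to A). The majority relation contains the cycle A → B → D → A, so there is no Condorcet winner.

none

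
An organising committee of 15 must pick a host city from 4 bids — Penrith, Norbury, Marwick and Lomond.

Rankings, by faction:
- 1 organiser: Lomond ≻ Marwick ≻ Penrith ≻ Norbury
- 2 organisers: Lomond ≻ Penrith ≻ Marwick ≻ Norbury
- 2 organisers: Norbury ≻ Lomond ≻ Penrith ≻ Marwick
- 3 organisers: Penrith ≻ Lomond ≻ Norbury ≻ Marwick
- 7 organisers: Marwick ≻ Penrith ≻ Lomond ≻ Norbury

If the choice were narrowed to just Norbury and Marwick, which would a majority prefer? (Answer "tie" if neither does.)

Marwick

Ballots ranking Norbury above Marwick: 2 + 3 = 5.
Ballots ranking Marwick above Norbury: 15 − 5 = 10.
Marwick wins the head-to-head 10–5.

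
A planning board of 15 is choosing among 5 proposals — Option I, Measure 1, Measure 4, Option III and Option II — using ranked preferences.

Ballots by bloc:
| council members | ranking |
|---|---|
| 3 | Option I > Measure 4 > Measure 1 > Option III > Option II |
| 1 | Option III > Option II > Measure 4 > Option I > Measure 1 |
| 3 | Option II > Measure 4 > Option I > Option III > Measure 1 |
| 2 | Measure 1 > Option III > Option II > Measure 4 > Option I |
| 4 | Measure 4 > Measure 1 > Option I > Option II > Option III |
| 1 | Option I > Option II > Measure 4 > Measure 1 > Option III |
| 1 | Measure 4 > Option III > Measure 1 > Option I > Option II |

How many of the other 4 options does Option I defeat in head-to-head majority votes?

3

Option I against each rival (15 council members):
Option I vs Measure 1: 3+1+3+1 = 8 for Option I, 7 for Measure 1 — Option I by 8–7.
Option I vs Measure 4: Option I is ranked higher on 3+1 = 4 ballots, Measure 4 on 11. Measure 4 wins 11–4.
Option I vs Option III: Option I, 11–4.
Option I vs Option II: Option I, 9–6.
Option I beats Measure 1, Option III, Option II; loses to Measure 4 — 3 pairwise wins.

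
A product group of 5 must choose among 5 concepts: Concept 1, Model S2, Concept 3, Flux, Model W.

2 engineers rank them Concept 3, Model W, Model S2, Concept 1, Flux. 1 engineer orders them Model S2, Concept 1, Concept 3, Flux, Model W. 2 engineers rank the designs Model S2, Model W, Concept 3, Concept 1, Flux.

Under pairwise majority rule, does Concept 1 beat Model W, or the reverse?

Ballots ranking Concept 1 above Model W: 1.
Ballots ranking Model W above Concept 1: 5 − 1 = 4.
Model W wins the head-to-head 4–1.

Model W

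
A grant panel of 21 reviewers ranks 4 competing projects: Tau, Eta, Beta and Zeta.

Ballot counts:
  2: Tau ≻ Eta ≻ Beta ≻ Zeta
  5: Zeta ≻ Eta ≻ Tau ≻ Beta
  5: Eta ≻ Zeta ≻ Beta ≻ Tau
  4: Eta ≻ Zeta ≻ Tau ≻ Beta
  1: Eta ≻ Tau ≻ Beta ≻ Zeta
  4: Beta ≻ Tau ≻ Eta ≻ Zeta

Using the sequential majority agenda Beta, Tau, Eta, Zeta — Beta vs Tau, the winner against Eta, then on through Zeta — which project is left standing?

Eta

Round 1: Beta vs Tau — 9–12, Tau advances.
Round 2: Tau vs Eta — 6–15, Eta advances.
Round 3: Eta vs Zeta — 16–5, Eta advances.
The agenda winner is Eta.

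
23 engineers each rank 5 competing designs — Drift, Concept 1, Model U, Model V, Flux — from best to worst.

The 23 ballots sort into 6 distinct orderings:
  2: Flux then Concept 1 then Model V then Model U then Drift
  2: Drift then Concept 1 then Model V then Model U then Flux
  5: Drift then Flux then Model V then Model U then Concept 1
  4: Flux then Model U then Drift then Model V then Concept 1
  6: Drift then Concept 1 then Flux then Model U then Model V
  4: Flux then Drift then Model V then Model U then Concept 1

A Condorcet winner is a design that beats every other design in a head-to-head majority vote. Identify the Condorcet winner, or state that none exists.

Drift

Check each pair by majority over 23 ballots:
Drift vs Concept 1: Drift, 21–2.
Drift–Model U: Drift 17–6.
Drift–Model V: Drift 21–2.
Drift vs Flux: Drift, 13–10.
Concept 1 vs Model U: Model U wins 13–10.
Concept 1–Model V: Model V 13–10.
Concept 1 vs Flux: Flux, 15–8.
Model U–Model V: Model V 13–10.
Model U vs Flux: Flux, 21–2.
Model V vs Flux: Flux wins 21–2.
Drift beats each of Concept 1, Model U, Model V, Flux — Drift is the Condorcet winner.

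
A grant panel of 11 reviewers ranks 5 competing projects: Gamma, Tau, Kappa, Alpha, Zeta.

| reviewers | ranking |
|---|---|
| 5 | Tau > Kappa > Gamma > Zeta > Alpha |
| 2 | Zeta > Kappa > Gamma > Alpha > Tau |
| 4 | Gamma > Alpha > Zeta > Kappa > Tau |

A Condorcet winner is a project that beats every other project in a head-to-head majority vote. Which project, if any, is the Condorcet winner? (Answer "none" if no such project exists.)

Head-to-head results (11 reviewers):
Gamma–Tau: Gamma 6–5.
Gamma vs Kappa: Kappa wins 7–4.
Gamma vs Alpha: Gamma wins 11–0.
Gamma vs Zeta: Gamma wins 9–2.
Tau vs Kappa: Kappa, 6–5.
Tau vs Alpha: Alpha wins 6–5.
Tau–Zeta: Zeta 6–5.
Kappa vs Alpha: Kappa wins 7–4.
Kappa vs Zeta: Zeta, 6–5.
Alpha vs Zeta: Zeta, 7–4.
Every project loses at least once (Gamma loses to Kappa; Tau loses to Gamma; Kappa loses to Zeta; Alpha loses to Gamma; Zeta loses to Gamma). The majority relation contains the cycle Gamma → Zeta → Kappa → Gamma, so there is no Condorcet winner.

none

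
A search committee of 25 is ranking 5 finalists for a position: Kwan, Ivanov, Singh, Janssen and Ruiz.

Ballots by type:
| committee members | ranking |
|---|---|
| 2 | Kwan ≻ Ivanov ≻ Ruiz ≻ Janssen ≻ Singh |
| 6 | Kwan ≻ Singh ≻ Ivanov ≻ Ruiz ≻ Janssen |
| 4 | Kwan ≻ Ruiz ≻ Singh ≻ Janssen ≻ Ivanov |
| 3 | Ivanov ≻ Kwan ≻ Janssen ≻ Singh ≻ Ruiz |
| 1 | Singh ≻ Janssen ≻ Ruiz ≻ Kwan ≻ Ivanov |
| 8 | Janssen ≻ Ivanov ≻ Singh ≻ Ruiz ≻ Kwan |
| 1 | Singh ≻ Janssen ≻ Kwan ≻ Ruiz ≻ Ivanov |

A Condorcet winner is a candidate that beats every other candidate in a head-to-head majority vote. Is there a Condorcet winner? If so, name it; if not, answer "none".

Kwan

Head-to-head results (25 committee members):
Kwan vs Ivanov: 2+6+4+1+1 = 14 for Kwan, 11 for Ivanov — Kwan by 14–11.
Kwan–Singh: Kwan 15–10.
Kwan–Janssen: Kwan 15–10.
Kwan vs Ruiz: Kwan wins 16–9.
Ivanov vs Singh: Ivanov, 13–12.
Ivanov–Janssen: Janssen 14–11.
Ivanov vs Ruiz: Ivanov, 19–6.
Singh vs Janssen: Janssen, 13–12.
Singh vs Ruiz: Singh is ranked higher on 6+3+1+8+1 = 19 ballots, Ruiz on 6. Singh wins 19–6.
Janssen vs Ruiz: 13 to 12, Janssen.
Kwan wins every pairwise contest, so Kwan is the Condorcet winner.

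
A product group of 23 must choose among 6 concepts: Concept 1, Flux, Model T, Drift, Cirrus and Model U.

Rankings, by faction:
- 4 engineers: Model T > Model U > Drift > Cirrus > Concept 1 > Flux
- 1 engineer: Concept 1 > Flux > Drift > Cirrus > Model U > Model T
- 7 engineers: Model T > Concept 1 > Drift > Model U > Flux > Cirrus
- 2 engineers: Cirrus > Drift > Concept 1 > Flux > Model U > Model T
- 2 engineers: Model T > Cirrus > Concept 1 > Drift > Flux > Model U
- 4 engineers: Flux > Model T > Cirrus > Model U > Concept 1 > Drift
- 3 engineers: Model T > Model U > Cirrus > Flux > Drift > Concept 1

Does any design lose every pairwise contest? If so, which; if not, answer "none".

Head-to-head results (23 engineers):
Concept 1 vs Flux: 4+1+7+2+2 = 16 for Concept 1, 7 for Flux — Concept 1 by 16–7.
Concept 1 vs Model T: Concept 1 preferred on 1+2 = 3 ballots; Model T wins 20–3.
Concept 1 vs Drift: Concept 1 wins 14–9.
Concept 1–Cirrus: Cirrus 15–8.
Concept 1 vs Model U: Concept 1, 12–11.
Flux vs Model T: Flux preferred on 1+2+4 = 7 ballots; Model T wins 16–7.
Flux–Drift: Drift 15–8.
Flux vs Cirrus: Flux is ranked higher on 1+7+4 = 12 ballots, Cirrus on 11. Flux wins 12–11.
Flux vs Model U: Model U, 14–9.
Model T vs Drift: Model T wins 20–3.
Model T–Cirrus: Model T 20–3.
Model T–Model U: Model T 20–3.
Drift vs Cirrus: Drift is ranked higher on 4+1+7 = 12 ballots, Cirrus on 11. Drift wins 12–11.
Drift vs Model U: Drift, 12–11.
Cirrus vs Model U: 9 to 14, Model U.
No design is winless: Concept 1 beats Flux; Flux beats Cirrus; Model T beats Concept 1; Drift beats Flux; Cirrus beats Concept 1; Model U beats Flux. There is no Condorcet loser.

none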